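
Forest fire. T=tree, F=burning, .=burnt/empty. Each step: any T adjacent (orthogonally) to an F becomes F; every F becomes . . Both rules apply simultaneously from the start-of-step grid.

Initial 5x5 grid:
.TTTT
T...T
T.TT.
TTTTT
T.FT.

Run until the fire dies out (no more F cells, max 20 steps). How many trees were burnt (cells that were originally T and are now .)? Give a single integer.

Step 1: +2 fires, +1 burnt (F count now 2)
Step 2: +3 fires, +2 burnt (F count now 3)
Step 3: +3 fires, +3 burnt (F count now 3)
Step 4: +2 fires, +3 burnt (F count now 2)
Step 5: +1 fires, +2 burnt (F count now 1)
Step 6: +0 fires, +1 burnt (F count now 0)
Fire out after step 6
Initially T: 16, now '.': 20
Total burnt (originally-T cells now '.'): 11

Answer: 11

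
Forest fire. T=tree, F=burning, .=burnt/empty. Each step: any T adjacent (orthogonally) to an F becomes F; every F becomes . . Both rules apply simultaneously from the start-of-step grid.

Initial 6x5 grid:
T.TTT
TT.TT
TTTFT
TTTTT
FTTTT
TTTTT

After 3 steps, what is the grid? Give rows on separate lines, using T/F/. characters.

Step 1: 7 trees catch fire, 2 burn out
  T.TTT
  TT.FT
  TTF.F
  FTTFT
  .FTTT
  FTTTT
Step 2: 10 trees catch fire, 7 burn out
  T.TFT
  TT..F
  FF...
  .FF.F
  ..FFT
  .FTTT
Step 3: 7 trees catch fire, 10 burn out
  T.F.F
  FF...
  .....
  .....
  ....F
  ..FFT

T.F.F
FF...
.....
.....
....F
..FFT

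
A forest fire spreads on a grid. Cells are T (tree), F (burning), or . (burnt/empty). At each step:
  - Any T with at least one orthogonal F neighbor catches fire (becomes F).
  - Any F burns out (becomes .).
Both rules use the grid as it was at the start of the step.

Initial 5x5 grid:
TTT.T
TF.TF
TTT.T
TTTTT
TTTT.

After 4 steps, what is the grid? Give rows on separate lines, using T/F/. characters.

Step 1: 6 trees catch fire, 2 burn out
  TFT.F
  F..F.
  TFT.F
  TTTTT
  TTTT.
Step 2: 6 trees catch fire, 6 burn out
  F.F..
  .....
  F.F..
  TFTTF
  TTTT.
Step 3: 4 trees catch fire, 6 burn out
  .....
  .....
  .....
  F.FF.
  TFTT.
Step 4: 3 trees catch fire, 4 burn out
  .....
  .....
  .....
  .....
  F.FF.

.....
.....
.....
.....
F.FF.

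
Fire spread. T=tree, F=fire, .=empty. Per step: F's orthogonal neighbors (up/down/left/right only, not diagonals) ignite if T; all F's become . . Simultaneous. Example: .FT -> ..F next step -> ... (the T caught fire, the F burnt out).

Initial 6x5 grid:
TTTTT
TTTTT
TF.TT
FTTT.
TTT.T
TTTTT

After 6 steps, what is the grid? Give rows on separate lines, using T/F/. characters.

Step 1: 4 trees catch fire, 2 burn out
  TTTTT
  TFTTT
  F..TT
  .FTT.
  FTT.T
  TTTTT
Step 2: 6 trees catch fire, 4 burn out
  TFTTT
  F.FTT
  ...TT
  ..FT.
  .FT.T
  FTTTT
Step 3: 6 trees catch fire, 6 burn out
  F.FTT
  ...FT
  ...TT
  ...F.
  ..F.T
  .FTTT
Step 4: 4 trees catch fire, 6 burn out
  ...FT
  ....F
  ...FT
  .....
  ....T
  ..FTT
Step 5: 3 trees catch fire, 4 burn out
  ....F
  .....
  ....F
  .....
  ....T
  ...FT
Step 6: 1 trees catch fire, 3 burn out
  .....
  .....
  .....
  .....
  ....T
  ....F

.....
.....
.....
.....
....T
....F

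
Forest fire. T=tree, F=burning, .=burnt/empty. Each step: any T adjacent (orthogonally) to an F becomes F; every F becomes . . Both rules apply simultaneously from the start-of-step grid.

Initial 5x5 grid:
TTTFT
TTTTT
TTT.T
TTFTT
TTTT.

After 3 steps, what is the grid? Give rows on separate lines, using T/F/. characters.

Step 1: 7 trees catch fire, 2 burn out
  TTF.F
  TTTFT
  TTF.T
  TF.FT
  TTFT.
Step 2: 8 trees catch fire, 7 burn out
  TF...
  TTF.F
  TF..T
  F...F
  TF.F.
Step 3: 5 trees catch fire, 8 burn out
  F....
  TF...
  F...F
  .....
  F....

F....
TF...
F...F
.....
F....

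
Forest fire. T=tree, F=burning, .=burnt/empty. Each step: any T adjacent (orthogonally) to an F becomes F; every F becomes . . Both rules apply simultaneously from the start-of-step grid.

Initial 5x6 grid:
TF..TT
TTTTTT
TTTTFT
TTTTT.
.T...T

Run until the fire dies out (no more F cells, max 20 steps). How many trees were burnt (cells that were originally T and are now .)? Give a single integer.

Answer: 20

Derivation:
Step 1: +6 fires, +2 burnt (F count now 6)
Step 2: +8 fires, +6 burnt (F count now 8)
Step 3: +4 fires, +8 burnt (F count now 4)
Step 4: +2 fires, +4 burnt (F count now 2)
Step 5: +0 fires, +2 burnt (F count now 0)
Fire out after step 5
Initially T: 21, now '.': 29
Total burnt (originally-T cells now '.'): 20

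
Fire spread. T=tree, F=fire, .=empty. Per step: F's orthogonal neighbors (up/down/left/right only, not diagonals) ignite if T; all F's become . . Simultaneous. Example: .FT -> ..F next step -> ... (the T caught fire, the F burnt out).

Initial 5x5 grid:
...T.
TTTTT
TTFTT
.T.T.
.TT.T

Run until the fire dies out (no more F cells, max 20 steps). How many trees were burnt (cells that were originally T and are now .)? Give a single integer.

Answer: 14

Derivation:
Step 1: +3 fires, +1 burnt (F count now 3)
Step 2: +6 fires, +3 burnt (F count now 6)
Step 3: +4 fires, +6 burnt (F count now 4)
Step 4: +1 fires, +4 burnt (F count now 1)
Step 5: +0 fires, +1 burnt (F count now 0)
Fire out after step 5
Initially T: 15, now '.': 24
Total burnt (originally-T cells now '.'): 14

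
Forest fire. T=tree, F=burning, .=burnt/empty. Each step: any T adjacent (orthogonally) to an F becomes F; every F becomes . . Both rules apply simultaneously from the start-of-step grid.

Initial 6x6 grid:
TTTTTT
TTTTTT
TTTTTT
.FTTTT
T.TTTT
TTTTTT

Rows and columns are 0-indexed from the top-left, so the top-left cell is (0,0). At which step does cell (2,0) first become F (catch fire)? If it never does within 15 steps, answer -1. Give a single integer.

Step 1: cell (2,0)='T' (+2 fires, +1 burnt)
Step 2: cell (2,0)='F' (+5 fires, +2 burnt)
  -> target ignites at step 2
Step 3: cell (2,0)='.' (+7 fires, +5 burnt)
Step 4: cell (2,0)='.' (+8 fires, +7 burnt)
Step 5: cell (2,0)='.' (+6 fires, +8 burnt)
Step 6: cell (2,0)='.' (+4 fires, +6 burnt)
Step 7: cell (2,0)='.' (+1 fires, +4 burnt)
Step 8: cell (2,0)='.' (+0 fires, +1 burnt)
  fire out at step 8

2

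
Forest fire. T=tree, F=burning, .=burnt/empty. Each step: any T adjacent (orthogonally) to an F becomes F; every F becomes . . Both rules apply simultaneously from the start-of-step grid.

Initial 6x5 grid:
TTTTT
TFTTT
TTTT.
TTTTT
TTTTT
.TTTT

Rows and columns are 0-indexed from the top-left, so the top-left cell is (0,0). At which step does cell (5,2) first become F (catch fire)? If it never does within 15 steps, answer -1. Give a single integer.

Step 1: cell (5,2)='T' (+4 fires, +1 burnt)
Step 2: cell (5,2)='T' (+6 fires, +4 burnt)
Step 3: cell (5,2)='T' (+6 fires, +6 burnt)
Step 4: cell (5,2)='T' (+5 fires, +6 burnt)
Step 5: cell (5,2)='F' (+3 fires, +5 burnt)
  -> target ignites at step 5
Step 6: cell (5,2)='.' (+2 fires, +3 burnt)
Step 7: cell (5,2)='.' (+1 fires, +2 burnt)
Step 8: cell (5,2)='.' (+0 fires, +1 burnt)
  fire out at step 8

5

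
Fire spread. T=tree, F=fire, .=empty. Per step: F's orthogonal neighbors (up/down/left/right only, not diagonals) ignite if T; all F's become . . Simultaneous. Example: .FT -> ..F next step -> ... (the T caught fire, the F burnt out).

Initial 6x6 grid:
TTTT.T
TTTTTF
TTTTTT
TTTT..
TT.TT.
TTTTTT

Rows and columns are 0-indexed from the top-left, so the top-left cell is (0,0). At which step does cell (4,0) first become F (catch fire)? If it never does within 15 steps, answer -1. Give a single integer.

Step 1: cell (4,0)='T' (+3 fires, +1 burnt)
Step 2: cell (4,0)='T' (+2 fires, +3 burnt)
Step 3: cell (4,0)='T' (+3 fires, +2 burnt)
Step 4: cell (4,0)='T' (+4 fires, +3 burnt)
Step 5: cell (4,0)='T' (+5 fires, +4 burnt)
Step 6: cell (4,0)='T' (+5 fires, +5 burnt)
Step 7: cell (4,0)='T' (+4 fires, +5 burnt)
Step 8: cell (4,0)='F' (+3 fires, +4 burnt)
  -> target ignites at step 8
Step 9: cell (4,0)='.' (+1 fires, +3 burnt)
Step 10: cell (4,0)='.' (+0 fires, +1 burnt)
  fire out at step 10

8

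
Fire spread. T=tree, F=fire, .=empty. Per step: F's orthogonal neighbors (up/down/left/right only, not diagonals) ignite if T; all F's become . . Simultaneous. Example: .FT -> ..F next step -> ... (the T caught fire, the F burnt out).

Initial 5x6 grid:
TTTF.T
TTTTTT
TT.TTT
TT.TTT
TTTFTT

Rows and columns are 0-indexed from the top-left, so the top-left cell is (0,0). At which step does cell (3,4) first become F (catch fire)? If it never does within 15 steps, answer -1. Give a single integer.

Step 1: cell (3,4)='T' (+5 fires, +2 burnt)
Step 2: cell (3,4)='F' (+7 fires, +5 burnt)
  -> target ignites at step 2
Step 3: cell (3,4)='.' (+7 fires, +7 burnt)
Step 4: cell (3,4)='.' (+5 fires, +7 burnt)
Step 5: cell (3,4)='.' (+1 fires, +5 burnt)
Step 6: cell (3,4)='.' (+0 fires, +1 burnt)
  fire out at step 6

2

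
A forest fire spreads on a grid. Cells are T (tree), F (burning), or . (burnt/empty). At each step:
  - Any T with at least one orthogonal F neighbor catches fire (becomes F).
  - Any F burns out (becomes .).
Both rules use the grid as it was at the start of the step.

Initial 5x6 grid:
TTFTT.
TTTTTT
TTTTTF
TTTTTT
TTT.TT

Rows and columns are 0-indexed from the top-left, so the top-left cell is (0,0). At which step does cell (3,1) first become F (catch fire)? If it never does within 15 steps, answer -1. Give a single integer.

Step 1: cell (3,1)='T' (+6 fires, +2 burnt)
Step 2: cell (3,1)='T' (+9 fires, +6 burnt)
Step 3: cell (3,1)='T' (+5 fires, +9 burnt)
Step 4: cell (3,1)='F' (+3 fires, +5 burnt)
  -> target ignites at step 4
Step 5: cell (3,1)='.' (+2 fires, +3 burnt)
Step 6: cell (3,1)='.' (+1 fires, +2 burnt)
Step 7: cell (3,1)='.' (+0 fires, +1 burnt)
  fire out at step 7

4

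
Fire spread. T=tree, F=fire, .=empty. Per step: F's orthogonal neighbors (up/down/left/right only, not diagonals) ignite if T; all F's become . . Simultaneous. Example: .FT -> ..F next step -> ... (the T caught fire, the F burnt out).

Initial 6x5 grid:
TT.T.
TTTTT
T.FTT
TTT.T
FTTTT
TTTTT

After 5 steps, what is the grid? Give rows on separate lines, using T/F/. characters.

Step 1: 6 trees catch fire, 2 burn out
  TT.T.
  TTFTT
  T..FT
  FTF.T
  .FTTT
  FTTTT
Step 2: 7 trees catch fire, 6 burn out
  TT.T.
  TF.FT
  F...F
  .F..T
  ..FTT
  .FTTT
Step 3: 7 trees catch fire, 7 burn out
  TF.F.
  F...F
  .....
  ....F
  ...FT
  ..FTT
Step 4: 3 trees catch fire, 7 burn out
  F....
  .....
  .....
  .....
  ....F
  ...FT
Step 5: 1 trees catch fire, 3 burn out
  .....
  .....
  .....
  .....
  .....
  ....F

.....
.....
.....
.....
.....
....F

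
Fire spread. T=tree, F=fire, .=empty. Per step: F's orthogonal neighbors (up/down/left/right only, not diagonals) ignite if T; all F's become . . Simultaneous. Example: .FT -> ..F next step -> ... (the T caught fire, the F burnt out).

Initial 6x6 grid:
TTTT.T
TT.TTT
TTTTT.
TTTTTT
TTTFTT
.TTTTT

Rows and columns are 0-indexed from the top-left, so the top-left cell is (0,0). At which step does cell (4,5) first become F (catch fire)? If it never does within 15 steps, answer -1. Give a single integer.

Step 1: cell (4,5)='T' (+4 fires, +1 burnt)
Step 2: cell (4,5)='F' (+7 fires, +4 burnt)
  -> target ignites at step 2
Step 3: cell (4,5)='.' (+8 fires, +7 burnt)
Step 4: cell (4,5)='.' (+4 fires, +8 burnt)
Step 5: cell (4,5)='.' (+4 fires, +4 burnt)
Step 6: cell (4,5)='.' (+3 fires, +4 burnt)
Step 7: cell (4,5)='.' (+1 fires, +3 burnt)
Step 8: cell (4,5)='.' (+0 fires, +1 burnt)
  fire out at step 8

2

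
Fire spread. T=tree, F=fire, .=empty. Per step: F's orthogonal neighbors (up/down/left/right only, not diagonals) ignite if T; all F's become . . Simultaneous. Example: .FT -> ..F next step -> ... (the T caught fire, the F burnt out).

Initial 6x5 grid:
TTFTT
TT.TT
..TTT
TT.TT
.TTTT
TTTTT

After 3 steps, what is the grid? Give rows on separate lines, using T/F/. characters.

Step 1: 2 trees catch fire, 1 burn out
  TF.FT
  TT.TT
  ..TTT
  TT.TT
  .TTTT
  TTTTT
Step 2: 4 trees catch fire, 2 burn out
  F...F
  TF.FT
  ..TTT
  TT.TT
  .TTTT
  TTTTT
Step 3: 3 trees catch fire, 4 burn out
  .....
  F...F
  ..TFT
  TT.TT
  .TTTT
  TTTTT

.....
F...F
..TFT
TT.TT
.TTTT
TTTTT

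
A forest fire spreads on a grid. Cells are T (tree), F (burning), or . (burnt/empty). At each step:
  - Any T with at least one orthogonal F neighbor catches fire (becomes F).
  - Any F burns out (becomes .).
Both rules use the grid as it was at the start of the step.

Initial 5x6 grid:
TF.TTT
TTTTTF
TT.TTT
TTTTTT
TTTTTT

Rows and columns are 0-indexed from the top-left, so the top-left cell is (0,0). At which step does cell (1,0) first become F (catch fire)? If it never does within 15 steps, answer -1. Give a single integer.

Step 1: cell (1,0)='T' (+5 fires, +2 burnt)
Step 2: cell (1,0)='F' (+7 fires, +5 burnt)
  -> target ignites at step 2
Step 3: cell (1,0)='.' (+6 fires, +7 burnt)
Step 4: cell (1,0)='.' (+5 fires, +6 burnt)
Step 5: cell (1,0)='.' (+3 fires, +5 burnt)
Step 6: cell (1,0)='.' (+0 fires, +3 burnt)
  fire out at step 6

2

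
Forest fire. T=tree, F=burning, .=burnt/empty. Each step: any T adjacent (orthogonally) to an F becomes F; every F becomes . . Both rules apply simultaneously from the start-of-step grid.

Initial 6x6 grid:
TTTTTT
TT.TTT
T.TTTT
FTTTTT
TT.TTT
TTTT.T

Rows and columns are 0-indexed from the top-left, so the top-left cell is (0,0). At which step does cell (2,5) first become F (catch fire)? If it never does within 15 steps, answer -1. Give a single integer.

Step 1: cell (2,5)='T' (+3 fires, +1 burnt)
Step 2: cell (2,5)='T' (+4 fires, +3 burnt)
Step 3: cell (2,5)='T' (+5 fires, +4 burnt)
Step 4: cell (2,5)='T' (+5 fires, +5 burnt)
Step 5: cell (2,5)='T' (+6 fires, +5 burnt)
Step 6: cell (2,5)='F' (+4 fires, +6 burnt)
  -> target ignites at step 6
Step 7: cell (2,5)='.' (+3 fires, +4 burnt)
Step 8: cell (2,5)='.' (+1 fires, +3 burnt)
Step 9: cell (2,5)='.' (+0 fires, +1 burnt)
  fire out at step 9

6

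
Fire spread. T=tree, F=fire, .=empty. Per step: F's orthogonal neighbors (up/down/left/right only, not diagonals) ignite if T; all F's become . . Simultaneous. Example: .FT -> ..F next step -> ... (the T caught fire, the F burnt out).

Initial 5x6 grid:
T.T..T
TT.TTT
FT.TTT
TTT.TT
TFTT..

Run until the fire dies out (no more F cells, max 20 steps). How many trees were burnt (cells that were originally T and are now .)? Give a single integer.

Answer: 10

Derivation:
Step 1: +6 fires, +2 burnt (F count now 6)
Step 2: +4 fires, +6 burnt (F count now 4)
Step 3: +0 fires, +4 burnt (F count now 0)
Fire out after step 3
Initially T: 20, now '.': 20
Total burnt (originally-T cells now '.'): 10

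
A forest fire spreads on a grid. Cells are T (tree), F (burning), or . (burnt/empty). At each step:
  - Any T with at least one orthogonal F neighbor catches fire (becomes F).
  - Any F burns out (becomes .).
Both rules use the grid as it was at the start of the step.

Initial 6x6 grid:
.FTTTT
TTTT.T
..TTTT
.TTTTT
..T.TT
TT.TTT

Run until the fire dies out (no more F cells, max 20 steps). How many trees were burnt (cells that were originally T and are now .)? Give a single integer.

Step 1: +2 fires, +1 burnt (F count now 2)
Step 2: +3 fires, +2 burnt (F count now 3)
Step 3: +3 fires, +3 burnt (F count now 3)
Step 4: +3 fires, +3 burnt (F count now 3)
Step 5: +5 fires, +3 burnt (F count now 5)
Step 6: +2 fires, +5 burnt (F count now 2)
Step 7: +2 fires, +2 burnt (F count now 2)
Step 8: +2 fires, +2 burnt (F count now 2)
Step 9: +2 fires, +2 burnt (F count now 2)
Step 10: +0 fires, +2 burnt (F count now 0)
Fire out after step 10
Initially T: 26, now '.': 34
Total burnt (originally-T cells now '.'): 24

Answer: 24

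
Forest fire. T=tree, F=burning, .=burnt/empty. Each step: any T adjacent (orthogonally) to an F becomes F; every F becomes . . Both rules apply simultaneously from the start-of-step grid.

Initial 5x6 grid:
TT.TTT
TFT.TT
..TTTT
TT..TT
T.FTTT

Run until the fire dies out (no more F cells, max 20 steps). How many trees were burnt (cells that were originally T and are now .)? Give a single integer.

Answer: 18

Derivation:
Step 1: +4 fires, +2 burnt (F count now 4)
Step 2: +3 fires, +4 burnt (F count now 3)
Step 3: +3 fires, +3 burnt (F count now 3)
Step 4: +2 fires, +3 burnt (F count now 2)
Step 5: +2 fires, +2 burnt (F count now 2)
Step 6: +2 fires, +2 burnt (F count now 2)
Step 7: +2 fires, +2 burnt (F count now 2)
Step 8: +0 fires, +2 burnt (F count now 0)
Fire out after step 8
Initially T: 21, now '.': 27
Total burnt (originally-T cells now '.'): 18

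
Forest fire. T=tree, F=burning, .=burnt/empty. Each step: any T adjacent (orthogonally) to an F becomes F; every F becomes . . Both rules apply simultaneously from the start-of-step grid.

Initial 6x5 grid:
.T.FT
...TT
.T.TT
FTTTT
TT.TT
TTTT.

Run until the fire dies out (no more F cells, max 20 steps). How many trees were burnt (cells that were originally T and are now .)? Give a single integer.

Answer: 18

Derivation:
Step 1: +4 fires, +2 burnt (F count now 4)
Step 2: +6 fires, +4 burnt (F count now 6)
Step 3: +3 fires, +6 burnt (F count now 3)
Step 4: +3 fires, +3 burnt (F count now 3)
Step 5: +2 fires, +3 burnt (F count now 2)
Step 6: +0 fires, +2 burnt (F count now 0)
Fire out after step 6
Initially T: 19, now '.': 29
Total burnt (originally-T cells now '.'): 18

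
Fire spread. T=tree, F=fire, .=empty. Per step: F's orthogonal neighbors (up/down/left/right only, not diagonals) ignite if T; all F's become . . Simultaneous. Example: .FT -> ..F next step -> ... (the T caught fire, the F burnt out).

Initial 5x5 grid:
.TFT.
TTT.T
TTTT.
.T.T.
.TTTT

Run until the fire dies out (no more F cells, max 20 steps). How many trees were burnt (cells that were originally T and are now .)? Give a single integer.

Answer: 15

Derivation:
Step 1: +3 fires, +1 burnt (F count now 3)
Step 2: +2 fires, +3 burnt (F count now 2)
Step 3: +3 fires, +2 burnt (F count now 3)
Step 4: +3 fires, +3 burnt (F count now 3)
Step 5: +2 fires, +3 burnt (F count now 2)
Step 6: +2 fires, +2 burnt (F count now 2)
Step 7: +0 fires, +2 burnt (F count now 0)
Fire out after step 7
Initially T: 16, now '.': 24
Total burnt (originally-T cells now '.'): 15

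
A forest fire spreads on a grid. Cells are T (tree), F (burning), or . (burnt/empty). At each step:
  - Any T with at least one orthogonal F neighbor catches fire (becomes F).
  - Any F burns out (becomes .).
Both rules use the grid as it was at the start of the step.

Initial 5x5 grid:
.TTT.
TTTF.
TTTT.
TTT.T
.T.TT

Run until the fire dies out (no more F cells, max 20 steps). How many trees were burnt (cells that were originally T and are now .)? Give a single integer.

Answer: 14

Derivation:
Step 1: +3 fires, +1 burnt (F count now 3)
Step 2: +3 fires, +3 burnt (F count now 3)
Step 3: +4 fires, +3 burnt (F count now 4)
Step 4: +2 fires, +4 burnt (F count now 2)
Step 5: +2 fires, +2 burnt (F count now 2)
Step 6: +0 fires, +2 burnt (F count now 0)
Fire out after step 6
Initially T: 17, now '.': 22
Total burnt (originally-T cells now '.'): 14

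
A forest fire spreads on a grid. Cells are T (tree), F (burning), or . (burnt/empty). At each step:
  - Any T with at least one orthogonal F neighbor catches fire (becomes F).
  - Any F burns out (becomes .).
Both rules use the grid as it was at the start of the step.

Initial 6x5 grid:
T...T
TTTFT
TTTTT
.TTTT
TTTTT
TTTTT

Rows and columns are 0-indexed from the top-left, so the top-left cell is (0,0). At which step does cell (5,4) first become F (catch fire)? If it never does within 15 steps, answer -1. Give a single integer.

Step 1: cell (5,4)='T' (+3 fires, +1 burnt)
Step 2: cell (5,4)='T' (+5 fires, +3 burnt)
Step 3: cell (5,4)='T' (+5 fires, +5 burnt)
Step 4: cell (5,4)='T' (+6 fires, +5 burnt)
Step 5: cell (5,4)='F' (+3 fires, +6 burnt)
  -> target ignites at step 5
Step 6: cell (5,4)='.' (+2 fires, +3 burnt)
Step 7: cell (5,4)='.' (+1 fires, +2 burnt)
Step 8: cell (5,4)='.' (+0 fires, +1 burnt)
  fire out at step 8

5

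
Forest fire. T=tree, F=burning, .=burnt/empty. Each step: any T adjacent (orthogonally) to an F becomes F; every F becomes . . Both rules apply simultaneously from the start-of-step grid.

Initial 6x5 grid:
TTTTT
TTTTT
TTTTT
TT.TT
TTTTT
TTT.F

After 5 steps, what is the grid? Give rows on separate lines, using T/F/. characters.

Step 1: 1 trees catch fire, 1 burn out
  TTTTT
  TTTTT
  TTTTT
  TT.TT
  TTTTF
  TTT..
Step 2: 2 trees catch fire, 1 burn out
  TTTTT
  TTTTT
  TTTTT
  TT.TF
  TTTF.
  TTT..
Step 3: 3 trees catch fire, 2 burn out
  TTTTT
  TTTTT
  TTTTF
  TT.F.
  TTF..
  TTT..
Step 4: 4 trees catch fire, 3 burn out
  TTTTT
  TTTTF
  TTTF.
  TT...
  TF...
  TTF..
Step 5: 6 trees catch fire, 4 burn out
  TTTTF
  TTTF.
  TTF..
  TF...
  F....
  TF...

TTTTF
TTTF.
TTF..
TF...
F....
TF...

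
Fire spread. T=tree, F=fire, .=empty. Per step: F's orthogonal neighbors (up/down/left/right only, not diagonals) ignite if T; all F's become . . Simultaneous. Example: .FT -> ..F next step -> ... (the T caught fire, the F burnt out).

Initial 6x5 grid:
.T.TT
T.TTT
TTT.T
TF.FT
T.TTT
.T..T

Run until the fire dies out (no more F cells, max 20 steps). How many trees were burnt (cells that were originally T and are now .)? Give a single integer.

Step 1: +4 fires, +2 burnt (F count now 4)
Step 2: +6 fires, +4 burnt (F count now 6)
Step 3: +4 fires, +6 burnt (F count now 4)
Step 4: +2 fires, +4 burnt (F count now 2)
Step 5: +1 fires, +2 burnt (F count now 1)
Step 6: +0 fires, +1 burnt (F count now 0)
Fire out after step 6
Initially T: 19, now '.': 28
Total burnt (originally-T cells now '.'): 17

Answer: 17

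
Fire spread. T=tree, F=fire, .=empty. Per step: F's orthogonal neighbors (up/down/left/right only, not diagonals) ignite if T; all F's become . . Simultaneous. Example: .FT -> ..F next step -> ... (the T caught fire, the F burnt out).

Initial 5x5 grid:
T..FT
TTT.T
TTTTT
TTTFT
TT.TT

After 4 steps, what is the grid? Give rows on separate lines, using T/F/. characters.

Step 1: 5 trees catch fire, 2 burn out
  T...F
  TTT.T
  TTTFT
  TTF.F
  TT.FT
Step 2: 5 trees catch fire, 5 burn out
  T....
  TTT.F
  TTF.F
  TF...
  TT..F
Step 3: 4 trees catch fire, 5 burn out
  T....
  TTF..
  TF...
  F....
  TF...
Step 4: 3 trees catch fire, 4 burn out
  T....
  TF...
  F....
  .....
  F....

T....
TF...
F....
.....
F....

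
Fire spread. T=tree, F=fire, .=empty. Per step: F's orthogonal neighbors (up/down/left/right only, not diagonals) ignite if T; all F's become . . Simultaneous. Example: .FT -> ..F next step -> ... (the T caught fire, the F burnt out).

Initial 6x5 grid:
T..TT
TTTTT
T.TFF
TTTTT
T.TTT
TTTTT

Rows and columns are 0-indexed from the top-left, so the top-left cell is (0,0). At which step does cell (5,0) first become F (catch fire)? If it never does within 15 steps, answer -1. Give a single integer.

Step 1: cell (5,0)='T' (+5 fires, +2 burnt)
Step 2: cell (5,0)='T' (+6 fires, +5 burnt)
Step 3: cell (5,0)='T' (+5 fires, +6 burnt)
Step 4: cell (5,0)='T' (+3 fires, +5 burnt)
Step 5: cell (5,0)='T' (+4 fires, +3 burnt)
Step 6: cell (5,0)='F' (+1 fires, +4 burnt)
  -> target ignites at step 6
Step 7: cell (5,0)='.' (+0 fires, +1 burnt)
  fire out at step 7

6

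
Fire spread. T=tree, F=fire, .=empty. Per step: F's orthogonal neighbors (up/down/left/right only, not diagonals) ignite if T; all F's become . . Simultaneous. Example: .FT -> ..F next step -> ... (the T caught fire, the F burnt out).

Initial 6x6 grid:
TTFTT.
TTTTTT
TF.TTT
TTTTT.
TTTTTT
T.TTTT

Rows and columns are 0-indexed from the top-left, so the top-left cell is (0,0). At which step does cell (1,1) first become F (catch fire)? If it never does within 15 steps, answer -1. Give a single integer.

Step 1: cell (1,1)='F' (+6 fires, +2 burnt)
  -> target ignites at step 1
Step 2: cell (1,1)='.' (+7 fires, +6 burnt)
Step 3: cell (1,1)='.' (+5 fires, +7 burnt)
Step 4: cell (1,1)='.' (+6 fires, +5 burnt)
Step 5: cell (1,1)='.' (+3 fires, +6 burnt)
Step 6: cell (1,1)='.' (+2 fires, +3 burnt)
Step 7: cell (1,1)='.' (+1 fires, +2 burnt)
Step 8: cell (1,1)='.' (+0 fires, +1 burnt)
  fire out at step 8

1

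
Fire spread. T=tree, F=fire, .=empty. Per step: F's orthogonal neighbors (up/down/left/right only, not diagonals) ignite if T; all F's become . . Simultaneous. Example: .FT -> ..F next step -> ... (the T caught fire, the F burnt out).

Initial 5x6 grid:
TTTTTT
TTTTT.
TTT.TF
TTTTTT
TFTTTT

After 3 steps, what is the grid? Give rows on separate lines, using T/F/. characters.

Step 1: 5 trees catch fire, 2 burn out
  TTTTTT
  TTTTT.
  TTT.F.
  TFTTTF
  F.FTTT
Step 2: 7 trees catch fire, 5 burn out
  TTTTTT
  TTTTF.
  TFT...
  F.FTF.
  ...FTF
Step 3: 7 trees catch fire, 7 burn out
  TTTTFT
  TFTF..
  F.F...
  ...F..
  ....F.

TTTTFT
TFTF..
F.F...
...F..
....F.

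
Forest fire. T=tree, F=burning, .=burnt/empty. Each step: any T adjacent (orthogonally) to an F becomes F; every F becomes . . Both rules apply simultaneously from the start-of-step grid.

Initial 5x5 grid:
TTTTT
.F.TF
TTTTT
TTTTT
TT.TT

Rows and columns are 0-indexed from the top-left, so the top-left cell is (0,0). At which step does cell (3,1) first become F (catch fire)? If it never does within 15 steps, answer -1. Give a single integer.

Step 1: cell (3,1)='T' (+5 fires, +2 burnt)
Step 2: cell (3,1)='F' (+8 fires, +5 burnt)
  -> target ignites at step 2
Step 3: cell (3,1)='.' (+5 fires, +8 burnt)
Step 4: cell (3,1)='.' (+2 fires, +5 burnt)
Step 5: cell (3,1)='.' (+0 fires, +2 burnt)
  fire out at step 5

2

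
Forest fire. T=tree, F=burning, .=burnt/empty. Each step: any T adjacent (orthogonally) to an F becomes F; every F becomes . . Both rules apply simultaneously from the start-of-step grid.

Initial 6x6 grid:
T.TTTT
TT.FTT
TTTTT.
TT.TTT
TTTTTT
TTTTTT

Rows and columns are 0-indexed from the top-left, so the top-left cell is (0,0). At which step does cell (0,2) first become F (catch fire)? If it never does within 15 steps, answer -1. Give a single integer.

Step 1: cell (0,2)='T' (+3 fires, +1 burnt)
Step 2: cell (0,2)='F' (+6 fires, +3 burnt)
  -> target ignites at step 2
Step 3: cell (0,2)='.' (+4 fires, +6 burnt)
Step 4: cell (0,2)='.' (+7 fires, +4 burnt)
Step 5: cell (0,2)='.' (+6 fires, +7 burnt)
Step 6: cell (0,2)='.' (+4 fires, +6 burnt)
Step 7: cell (0,2)='.' (+1 fires, +4 burnt)
Step 8: cell (0,2)='.' (+0 fires, +1 burnt)
  fire out at step 8

2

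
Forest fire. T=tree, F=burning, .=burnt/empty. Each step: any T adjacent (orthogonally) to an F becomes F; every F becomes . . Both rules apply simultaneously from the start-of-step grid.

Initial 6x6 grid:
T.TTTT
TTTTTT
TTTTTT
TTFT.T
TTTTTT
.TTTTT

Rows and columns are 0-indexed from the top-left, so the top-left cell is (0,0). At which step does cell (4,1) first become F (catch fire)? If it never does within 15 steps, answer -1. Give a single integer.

Step 1: cell (4,1)='T' (+4 fires, +1 burnt)
Step 2: cell (4,1)='F' (+7 fires, +4 burnt)
  -> target ignites at step 2
Step 3: cell (4,1)='.' (+9 fires, +7 burnt)
Step 4: cell (4,1)='.' (+6 fires, +9 burnt)
Step 5: cell (4,1)='.' (+5 fires, +6 burnt)
Step 6: cell (4,1)='.' (+1 fires, +5 burnt)
Step 7: cell (4,1)='.' (+0 fires, +1 burnt)
  fire out at step 7

2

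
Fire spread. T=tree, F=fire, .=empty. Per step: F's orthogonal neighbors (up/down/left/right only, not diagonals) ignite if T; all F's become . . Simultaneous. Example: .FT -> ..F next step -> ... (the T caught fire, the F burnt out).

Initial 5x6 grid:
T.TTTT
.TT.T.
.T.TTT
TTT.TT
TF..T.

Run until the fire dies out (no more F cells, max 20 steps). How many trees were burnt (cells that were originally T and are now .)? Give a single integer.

Answer: 18

Derivation:
Step 1: +2 fires, +1 burnt (F count now 2)
Step 2: +3 fires, +2 burnt (F count now 3)
Step 3: +1 fires, +3 burnt (F count now 1)
Step 4: +1 fires, +1 burnt (F count now 1)
Step 5: +1 fires, +1 burnt (F count now 1)
Step 6: +1 fires, +1 burnt (F count now 1)
Step 7: +1 fires, +1 burnt (F count now 1)
Step 8: +2 fires, +1 burnt (F count now 2)
Step 9: +1 fires, +2 burnt (F count now 1)
Step 10: +3 fires, +1 burnt (F count now 3)
Step 11: +2 fires, +3 burnt (F count now 2)
Step 12: +0 fires, +2 burnt (F count now 0)
Fire out after step 12
Initially T: 19, now '.': 29
Total burnt (originally-T cells now '.'): 18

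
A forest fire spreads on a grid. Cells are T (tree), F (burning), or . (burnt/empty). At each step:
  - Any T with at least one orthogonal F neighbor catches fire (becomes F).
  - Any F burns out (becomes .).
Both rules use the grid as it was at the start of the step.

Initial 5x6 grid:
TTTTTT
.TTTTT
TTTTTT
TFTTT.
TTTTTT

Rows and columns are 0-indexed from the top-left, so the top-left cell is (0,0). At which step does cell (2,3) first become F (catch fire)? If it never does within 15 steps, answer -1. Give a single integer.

Step 1: cell (2,3)='T' (+4 fires, +1 burnt)
Step 2: cell (2,3)='T' (+6 fires, +4 burnt)
Step 3: cell (2,3)='F' (+5 fires, +6 burnt)
  -> target ignites at step 3
Step 4: cell (2,3)='.' (+5 fires, +5 burnt)
Step 5: cell (2,3)='.' (+4 fires, +5 burnt)
Step 6: cell (2,3)='.' (+2 fires, +4 burnt)
Step 7: cell (2,3)='.' (+1 fires, +2 burnt)
Step 8: cell (2,3)='.' (+0 fires, +1 burnt)
  fire out at step 8

3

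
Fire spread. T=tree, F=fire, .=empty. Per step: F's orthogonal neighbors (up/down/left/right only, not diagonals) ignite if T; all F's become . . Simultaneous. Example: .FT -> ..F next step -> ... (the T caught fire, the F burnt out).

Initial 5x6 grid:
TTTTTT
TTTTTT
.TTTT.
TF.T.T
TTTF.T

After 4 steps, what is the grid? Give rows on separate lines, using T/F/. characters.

Step 1: 5 trees catch fire, 2 burn out
  TTTTTT
  TTTTTT
  .FTTT.
  F..F.T
  TFF..T
Step 2: 4 trees catch fire, 5 burn out
  TTTTTT
  TFTTTT
  ..FFT.
  .....T
  F....T
Step 3: 5 trees catch fire, 4 burn out
  TFTTTT
  F.FFTT
  ....F.
  .....T
  .....T
Step 4: 4 trees catch fire, 5 burn out
  F.FFTT
  ....FT
  ......
  .....T
  .....T

F.FFTT
....FT
......
.....T
.....T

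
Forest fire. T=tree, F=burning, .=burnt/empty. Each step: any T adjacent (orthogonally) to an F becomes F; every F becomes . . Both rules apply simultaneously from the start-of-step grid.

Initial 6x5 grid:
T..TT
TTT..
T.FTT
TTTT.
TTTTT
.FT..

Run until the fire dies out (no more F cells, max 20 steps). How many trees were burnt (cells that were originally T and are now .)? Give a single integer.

Answer: 17

Derivation:
Step 1: +5 fires, +2 burnt (F count now 5)
Step 2: +6 fires, +5 burnt (F count now 6)
Step 3: +3 fires, +6 burnt (F count now 3)
Step 4: +3 fires, +3 burnt (F count now 3)
Step 5: +0 fires, +3 burnt (F count now 0)
Fire out after step 5
Initially T: 19, now '.': 28
Total burnt (originally-T cells now '.'): 17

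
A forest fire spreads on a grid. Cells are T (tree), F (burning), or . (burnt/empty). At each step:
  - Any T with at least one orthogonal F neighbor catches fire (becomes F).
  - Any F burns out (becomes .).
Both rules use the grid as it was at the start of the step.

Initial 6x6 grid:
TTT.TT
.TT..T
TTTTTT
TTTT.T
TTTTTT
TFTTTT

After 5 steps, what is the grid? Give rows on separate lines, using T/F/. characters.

Step 1: 3 trees catch fire, 1 burn out
  TTT.TT
  .TT..T
  TTTTTT
  TTTT.T
  TFTTTT
  F.FTTT
Step 2: 4 trees catch fire, 3 burn out
  TTT.TT
  .TT..T
  TTTTTT
  TFTT.T
  F.FTTT
  ...FTT
Step 3: 5 trees catch fire, 4 burn out
  TTT.TT
  .TT..T
  TFTTTT
  F.FT.T
  ...FTT
  ....FT
Step 4: 6 trees catch fire, 5 burn out
  TTT.TT
  .FT..T
  F.FTTT
  ...F.T
  ....FT
  .....F
Step 5: 4 trees catch fire, 6 burn out
  TFT.TT
  ..F..T
  ...FTT
  .....T
  .....F
  ......

TFT.TT
..F..T
...FTT
.....T
.....F
......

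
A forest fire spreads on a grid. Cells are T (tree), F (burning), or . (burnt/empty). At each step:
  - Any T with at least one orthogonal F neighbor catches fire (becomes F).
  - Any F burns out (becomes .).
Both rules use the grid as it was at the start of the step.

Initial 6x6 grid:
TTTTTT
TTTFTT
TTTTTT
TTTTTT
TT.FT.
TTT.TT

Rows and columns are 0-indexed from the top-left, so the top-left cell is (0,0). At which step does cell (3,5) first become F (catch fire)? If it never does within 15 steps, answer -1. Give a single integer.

Step 1: cell (3,5)='T' (+6 fires, +2 burnt)
Step 2: cell (3,5)='T' (+9 fires, +6 burnt)
Step 3: cell (3,5)='F' (+8 fires, +9 burnt)
  -> target ignites at step 3
Step 4: cell (3,5)='.' (+4 fires, +8 burnt)
Step 5: cell (3,5)='.' (+2 fires, +4 burnt)
Step 6: cell (3,5)='.' (+2 fires, +2 burnt)
Step 7: cell (3,5)='.' (+0 fires, +2 burnt)
  fire out at step 7

3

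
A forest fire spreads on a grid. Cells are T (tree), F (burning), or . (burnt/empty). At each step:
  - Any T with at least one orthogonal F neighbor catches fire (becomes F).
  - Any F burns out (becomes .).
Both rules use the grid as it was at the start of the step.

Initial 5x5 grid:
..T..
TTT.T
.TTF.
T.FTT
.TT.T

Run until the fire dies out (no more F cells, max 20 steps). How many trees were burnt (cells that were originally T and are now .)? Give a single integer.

Step 1: +3 fires, +2 burnt (F count now 3)
Step 2: +4 fires, +3 burnt (F count now 4)
Step 3: +3 fires, +4 burnt (F count now 3)
Step 4: +1 fires, +3 burnt (F count now 1)
Step 5: +0 fires, +1 burnt (F count now 0)
Fire out after step 5
Initially T: 13, now '.': 23
Total burnt (originally-T cells now '.'): 11

Answer: 11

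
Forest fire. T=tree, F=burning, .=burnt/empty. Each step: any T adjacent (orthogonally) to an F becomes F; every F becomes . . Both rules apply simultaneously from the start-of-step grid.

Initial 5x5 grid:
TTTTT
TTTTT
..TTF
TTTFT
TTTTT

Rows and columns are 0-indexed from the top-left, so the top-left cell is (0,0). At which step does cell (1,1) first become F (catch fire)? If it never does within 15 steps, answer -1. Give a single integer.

Step 1: cell (1,1)='T' (+5 fires, +2 burnt)
Step 2: cell (1,1)='T' (+6 fires, +5 burnt)
Step 3: cell (1,1)='T' (+4 fires, +6 burnt)
Step 4: cell (1,1)='F' (+3 fires, +4 burnt)
  -> target ignites at step 4
Step 5: cell (1,1)='.' (+2 fires, +3 burnt)
Step 6: cell (1,1)='.' (+1 fires, +2 burnt)
Step 7: cell (1,1)='.' (+0 fires, +1 burnt)
  fire out at step 7

4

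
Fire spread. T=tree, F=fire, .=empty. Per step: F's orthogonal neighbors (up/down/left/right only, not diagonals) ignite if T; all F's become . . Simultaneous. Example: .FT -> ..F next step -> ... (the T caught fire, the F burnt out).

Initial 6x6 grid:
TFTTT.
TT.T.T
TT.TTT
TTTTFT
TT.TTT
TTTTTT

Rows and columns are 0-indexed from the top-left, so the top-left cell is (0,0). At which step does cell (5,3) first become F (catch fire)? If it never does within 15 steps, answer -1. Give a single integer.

Step 1: cell (5,3)='T' (+7 fires, +2 burnt)
Step 2: cell (5,3)='T' (+9 fires, +7 burnt)
Step 3: cell (5,3)='F' (+7 fires, +9 burnt)
  -> target ignites at step 3
Step 4: cell (5,3)='.' (+3 fires, +7 burnt)
Step 5: cell (5,3)='.' (+2 fires, +3 burnt)
Step 6: cell (5,3)='.' (+1 fires, +2 burnt)
Step 7: cell (5,3)='.' (+0 fires, +1 burnt)
  fire out at step 7

3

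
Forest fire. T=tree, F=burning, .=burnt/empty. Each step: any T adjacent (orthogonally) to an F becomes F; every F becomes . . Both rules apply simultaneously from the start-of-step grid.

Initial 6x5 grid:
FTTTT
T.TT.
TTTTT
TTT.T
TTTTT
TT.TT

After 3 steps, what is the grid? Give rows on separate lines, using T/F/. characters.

Step 1: 2 trees catch fire, 1 burn out
  .FTTT
  F.TT.
  TTTTT
  TTT.T
  TTTTT
  TT.TT
Step 2: 2 trees catch fire, 2 burn out
  ..FTT
  ..TT.
  FTTTT
  TTT.T
  TTTTT
  TT.TT
Step 3: 4 trees catch fire, 2 burn out
  ...FT
  ..FT.
  .FTTT
  FTT.T
  TTTTT
  TT.TT

...FT
..FT.
.FTTT
FTT.T
TTTTT
TT.TT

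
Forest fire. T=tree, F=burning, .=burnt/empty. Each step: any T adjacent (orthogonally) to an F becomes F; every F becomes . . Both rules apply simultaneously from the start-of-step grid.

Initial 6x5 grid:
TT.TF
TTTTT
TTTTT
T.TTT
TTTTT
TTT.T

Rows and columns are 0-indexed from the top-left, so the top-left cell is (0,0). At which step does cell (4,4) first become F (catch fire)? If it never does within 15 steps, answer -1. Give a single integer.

Step 1: cell (4,4)='T' (+2 fires, +1 burnt)
Step 2: cell (4,4)='T' (+2 fires, +2 burnt)
Step 3: cell (4,4)='T' (+3 fires, +2 burnt)
Step 4: cell (4,4)='F' (+4 fires, +3 burnt)
  -> target ignites at step 4
Step 5: cell (4,4)='.' (+6 fires, +4 burnt)
Step 6: cell (4,4)='.' (+3 fires, +6 burnt)
Step 7: cell (4,4)='.' (+3 fires, +3 burnt)
Step 8: cell (4,4)='.' (+2 fires, +3 burnt)
Step 9: cell (4,4)='.' (+1 fires, +2 burnt)
Step 10: cell (4,4)='.' (+0 fires, +1 burnt)
  fire out at step 10

4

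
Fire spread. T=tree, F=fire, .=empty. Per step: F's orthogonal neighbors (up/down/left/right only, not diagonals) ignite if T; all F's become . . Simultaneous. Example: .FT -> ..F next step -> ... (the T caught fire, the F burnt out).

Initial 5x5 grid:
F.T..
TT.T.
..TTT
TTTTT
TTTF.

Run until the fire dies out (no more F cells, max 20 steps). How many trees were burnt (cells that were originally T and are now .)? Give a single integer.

Step 1: +3 fires, +2 burnt (F count now 3)
Step 2: +5 fires, +3 burnt (F count now 5)
Step 3: +5 fires, +5 burnt (F count now 5)
Step 4: +1 fires, +5 burnt (F count now 1)
Step 5: +0 fires, +1 burnt (F count now 0)
Fire out after step 5
Initially T: 15, now '.': 24
Total burnt (originally-T cells now '.'): 14

Answer: 14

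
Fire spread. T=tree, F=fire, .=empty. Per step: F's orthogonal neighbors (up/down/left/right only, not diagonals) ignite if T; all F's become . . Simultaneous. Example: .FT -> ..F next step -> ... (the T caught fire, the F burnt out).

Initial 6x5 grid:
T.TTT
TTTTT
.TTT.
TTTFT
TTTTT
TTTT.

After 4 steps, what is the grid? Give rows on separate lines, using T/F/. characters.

Step 1: 4 trees catch fire, 1 burn out
  T.TTT
  TTTTT
  .TTF.
  TTF.F
  TTTFT
  TTTT.
Step 2: 6 trees catch fire, 4 burn out
  T.TTT
  TTTFT
  .TF..
  TF...
  TTF.F
  TTTF.
Step 3: 7 trees catch fire, 6 burn out
  T.TFT
  TTF.F
  .F...
  F....
  TF...
  TTF..
Step 4: 5 trees catch fire, 7 burn out
  T.F.F
  TF...
  .....
  .....
  F....
  TF...

T.F.F
TF...
.....
.....
F....
TF...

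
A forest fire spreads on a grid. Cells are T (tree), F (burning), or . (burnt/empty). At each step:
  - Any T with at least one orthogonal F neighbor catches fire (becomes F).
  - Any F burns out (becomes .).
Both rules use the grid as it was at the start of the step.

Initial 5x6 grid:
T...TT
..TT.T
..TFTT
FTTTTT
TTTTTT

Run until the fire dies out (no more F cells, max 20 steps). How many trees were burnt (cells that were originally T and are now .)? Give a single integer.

Answer: 19

Derivation:
Step 1: +6 fires, +2 burnt (F count now 6)
Step 2: +6 fires, +6 burnt (F count now 6)
Step 3: +4 fires, +6 burnt (F count now 4)
Step 4: +2 fires, +4 burnt (F count now 2)
Step 5: +1 fires, +2 burnt (F count now 1)
Step 6: +0 fires, +1 burnt (F count now 0)
Fire out after step 6
Initially T: 20, now '.': 29
Total burnt (originally-T cells now '.'): 19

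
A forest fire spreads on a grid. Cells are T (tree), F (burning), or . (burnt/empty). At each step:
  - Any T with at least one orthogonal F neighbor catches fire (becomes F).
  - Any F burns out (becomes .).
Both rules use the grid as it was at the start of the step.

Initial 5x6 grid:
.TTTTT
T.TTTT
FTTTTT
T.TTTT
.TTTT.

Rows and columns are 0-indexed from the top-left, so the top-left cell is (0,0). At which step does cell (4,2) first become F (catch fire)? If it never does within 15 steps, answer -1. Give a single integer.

Step 1: cell (4,2)='T' (+3 fires, +1 burnt)
Step 2: cell (4,2)='T' (+1 fires, +3 burnt)
Step 3: cell (4,2)='T' (+3 fires, +1 burnt)
Step 4: cell (4,2)='F' (+5 fires, +3 burnt)
  -> target ignites at step 4
Step 5: cell (4,2)='.' (+7 fires, +5 burnt)
Step 6: cell (4,2)='.' (+4 fires, +7 burnt)
Step 7: cell (4,2)='.' (+1 fires, +4 burnt)
Step 8: cell (4,2)='.' (+0 fires, +1 burnt)
  fire out at step 8

4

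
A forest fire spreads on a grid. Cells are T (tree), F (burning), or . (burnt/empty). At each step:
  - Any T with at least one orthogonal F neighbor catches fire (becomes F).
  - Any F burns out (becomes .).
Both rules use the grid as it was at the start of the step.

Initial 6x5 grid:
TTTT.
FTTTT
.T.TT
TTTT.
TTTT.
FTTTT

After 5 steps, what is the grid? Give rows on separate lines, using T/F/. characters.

Step 1: 4 trees catch fire, 2 burn out
  FTTT.
  .FTTT
  .T.TT
  TTTT.
  FTTT.
  .FTTT
Step 2: 6 trees catch fire, 4 burn out
  .FTT.
  ..FTT
  .F.TT
  FTTT.
  .FTT.
  ..FTT
Step 3: 5 trees catch fire, 6 burn out
  ..FT.
  ...FT
  ...TT
  .FTT.
  ..FT.
  ...FT
Step 4: 6 trees catch fire, 5 burn out
  ...F.
  ....F
  ...FT
  ..FT.
  ...F.
  ....F
Step 5: 2 trees catch fire, 6 burn out
  .....
  .....
  ....F
  ...F.
  .....
  .....

.....
.....
....F
...F.
.....
.....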